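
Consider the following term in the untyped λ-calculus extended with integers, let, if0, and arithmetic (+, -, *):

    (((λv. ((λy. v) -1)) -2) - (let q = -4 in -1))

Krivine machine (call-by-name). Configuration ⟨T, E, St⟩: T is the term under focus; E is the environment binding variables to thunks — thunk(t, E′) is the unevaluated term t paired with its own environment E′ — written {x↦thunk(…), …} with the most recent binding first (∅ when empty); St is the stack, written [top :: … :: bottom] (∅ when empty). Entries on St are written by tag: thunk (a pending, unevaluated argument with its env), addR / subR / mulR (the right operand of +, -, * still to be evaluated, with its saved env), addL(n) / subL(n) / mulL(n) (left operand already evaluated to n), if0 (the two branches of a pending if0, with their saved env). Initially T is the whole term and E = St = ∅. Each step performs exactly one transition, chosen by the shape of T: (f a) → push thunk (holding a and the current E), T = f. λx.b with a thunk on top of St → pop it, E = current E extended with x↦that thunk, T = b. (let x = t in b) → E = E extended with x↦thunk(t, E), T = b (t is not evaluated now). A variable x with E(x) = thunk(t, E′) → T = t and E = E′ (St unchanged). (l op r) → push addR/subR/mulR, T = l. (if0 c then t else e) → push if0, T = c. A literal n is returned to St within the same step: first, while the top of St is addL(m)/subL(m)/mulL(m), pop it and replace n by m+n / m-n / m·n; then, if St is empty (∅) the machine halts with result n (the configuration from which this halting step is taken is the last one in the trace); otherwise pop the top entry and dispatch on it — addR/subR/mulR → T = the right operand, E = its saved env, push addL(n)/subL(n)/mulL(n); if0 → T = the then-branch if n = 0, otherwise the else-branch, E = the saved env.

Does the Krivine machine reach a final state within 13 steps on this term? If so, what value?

Answer: -1

Execution trace:
t=0: [T=(((λv. ((λy. v) -1)) -2) - (let q = -4 in -1)) | E=∅ | St=∅]
t=1: [T=((λv. ((λy. v) -1)) -2) | E=∅ | St=[subR]]
t=2: [T=(λv. ((λy. v) -1)) | E=∅ | St=[thunk :: subR]]
t=3: [T=((λy. v) -1) | E={v↦thunk(-2, ∅)} | St=[subR]]
t=4: [T=(λy. v) | E={v↦thunk(-2, ∅)} | St=[thunk :: subR]]
t=5: [T=v | E={y↦thunk(-1, {v↦thunk(-2, ∅)}), v↦thunk(-2, ∅)} | St=[subR]]
t=6: [T=-2 | E=∅ | St=[subR]]
t=7: [T=(let q = -4 in -1) | E=∅ | St=[subL(-2)]]
t=8: [T=-1 | E={q↦thunk(-4, ∅)} | St=[subL(-2)]]
→ final value -1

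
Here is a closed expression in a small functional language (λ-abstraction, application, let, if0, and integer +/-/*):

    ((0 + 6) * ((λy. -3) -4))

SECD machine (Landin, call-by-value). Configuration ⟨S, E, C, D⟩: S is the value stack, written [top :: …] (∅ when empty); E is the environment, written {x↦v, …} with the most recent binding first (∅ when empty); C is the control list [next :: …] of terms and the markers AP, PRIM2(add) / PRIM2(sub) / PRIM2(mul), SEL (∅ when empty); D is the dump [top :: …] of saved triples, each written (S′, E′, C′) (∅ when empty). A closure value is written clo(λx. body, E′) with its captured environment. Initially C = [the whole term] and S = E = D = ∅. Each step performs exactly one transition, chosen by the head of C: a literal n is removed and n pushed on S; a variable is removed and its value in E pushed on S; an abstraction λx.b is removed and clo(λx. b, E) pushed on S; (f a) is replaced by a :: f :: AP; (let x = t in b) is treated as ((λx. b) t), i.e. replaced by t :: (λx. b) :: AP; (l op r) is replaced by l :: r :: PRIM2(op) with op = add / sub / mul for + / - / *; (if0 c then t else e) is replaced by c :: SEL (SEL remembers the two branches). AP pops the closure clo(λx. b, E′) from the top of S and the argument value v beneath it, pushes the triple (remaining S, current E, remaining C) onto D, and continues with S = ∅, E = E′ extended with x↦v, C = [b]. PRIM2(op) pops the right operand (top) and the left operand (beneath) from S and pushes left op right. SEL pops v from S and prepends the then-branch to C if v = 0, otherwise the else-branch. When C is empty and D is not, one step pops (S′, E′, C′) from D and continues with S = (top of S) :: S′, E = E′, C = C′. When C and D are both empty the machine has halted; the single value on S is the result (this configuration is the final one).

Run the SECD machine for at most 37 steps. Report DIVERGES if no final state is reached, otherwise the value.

Answer: -18

Derivation:
t=0: <S=∅, E=∅, C=[((0 + 6) * ((λy. -3) -4))], D=∅>
t=1: <S=∅, E=∅, C=[(0 + 6) :: ((λy. -3) -4) :: PRIM2(mul)], D=∅>
t=2: <S=∅, E=∅, C=[0 :: 6 :: PRIM2(add) :: ((λy. -3) -4) :: PRIM2(mul)], D=∅>
t=3: <S=[0], E=∅, C=[6 :: PRIM2(add) :: ((λy. -3) -4) :: PRIM2(mul)], D=∅>
t=4: <S=[6 :: 0], E=∅, C=[PRIM2(add) :: ((λy. -3) -4) :: PRIM2(mul)], D=∅>
t=5: <S=[6], E=∅, C=[((λy. -3) -4) :: PRIM2(mul)], D=∅>
t=6: <S=[6], E=∅, C=[-4 :: (λy. -3) :: AP :: PRIM2(mul)], D=∅>
t=7: <S=[-4 :: 6], E=∅, C=[(λy. -3) :: AP :: PRIM2(mul)], D=∅>
t=8: <S=[clo(λy. -3, ∅) :: -4 :: 6], E=∅, C=[AP :: PRIM2(mul)], D=∅>
t=9: <S=∅, E={y↦-4}, C=[-3], D=[([6], ∅, [PRIM2(mul)])]>
t=10: <S=[-3], E={y↦-4}, C=∅, D=[([6], ∅, [PRIM2(mul)])]>
t=11: <S=[-3 :: 6], E=∅, C=[PRIM2(mul)], D=∅>
t=12: <S=[-18], E=∅, C=∅, D=∅>
→ final value -18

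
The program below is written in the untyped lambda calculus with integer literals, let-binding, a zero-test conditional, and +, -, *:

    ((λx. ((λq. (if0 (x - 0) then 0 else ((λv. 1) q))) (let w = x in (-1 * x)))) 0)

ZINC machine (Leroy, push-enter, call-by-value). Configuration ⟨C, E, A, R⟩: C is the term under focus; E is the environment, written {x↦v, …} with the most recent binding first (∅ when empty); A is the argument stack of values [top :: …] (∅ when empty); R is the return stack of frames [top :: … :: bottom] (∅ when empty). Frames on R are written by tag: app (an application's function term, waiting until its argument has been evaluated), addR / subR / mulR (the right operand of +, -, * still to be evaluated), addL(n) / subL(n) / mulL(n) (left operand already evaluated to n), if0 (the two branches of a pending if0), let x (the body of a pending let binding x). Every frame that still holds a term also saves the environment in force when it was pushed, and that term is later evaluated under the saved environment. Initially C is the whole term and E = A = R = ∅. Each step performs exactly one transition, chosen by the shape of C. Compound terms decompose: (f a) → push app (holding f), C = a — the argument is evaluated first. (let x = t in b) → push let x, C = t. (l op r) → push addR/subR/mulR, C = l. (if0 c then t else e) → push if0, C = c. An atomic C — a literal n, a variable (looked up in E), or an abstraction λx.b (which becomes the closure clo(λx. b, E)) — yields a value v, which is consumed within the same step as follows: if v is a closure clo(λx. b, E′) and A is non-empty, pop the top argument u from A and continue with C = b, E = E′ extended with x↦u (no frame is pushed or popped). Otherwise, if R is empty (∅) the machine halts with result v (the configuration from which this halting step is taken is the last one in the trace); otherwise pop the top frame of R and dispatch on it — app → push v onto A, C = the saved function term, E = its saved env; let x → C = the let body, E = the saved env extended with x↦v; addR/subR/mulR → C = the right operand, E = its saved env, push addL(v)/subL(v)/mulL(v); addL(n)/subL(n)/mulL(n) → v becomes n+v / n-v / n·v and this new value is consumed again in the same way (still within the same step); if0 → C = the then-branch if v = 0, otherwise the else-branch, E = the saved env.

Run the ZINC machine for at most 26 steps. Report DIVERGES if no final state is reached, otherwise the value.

Answer: 0

Execution trace:
[0] [C=((λx. ((λq. (if0 (x - 0) then 0 else ((λv. 1) q))) (let w = x in (-1 * x)))) 0) | E=∅ | A=∅ | R=∅]
[1] [C=0 | E=∅ | A=∅ | R=[app]]
[2] [C=(λx. ((λq. (if0 (x - 0) then 0 else ((λv. 1) q))) (let w = x in (-1 * x)))) | E=∅ | A=[0] | R=∅]
[3] [C=((λq. (if0 (x - 0) then 0 else ((λv. 1) q))) (let w = x in (-1 * x))) | E={x↦0} | A=∅ | R=∅]
[4] [C=(let w = x in (-1 * x)) | E={x↦0} | A=∅ | R=[app]]
[5] [C=x | E={x↦0} | A=∅ | R=[let w :: app]]
[6] [C=(-1 * x) | E={w↦0, x↦0} | A=∅ | R=[app]]
[7] [C=-1 | E={w↦0, x↦0} | A=∅ | R=[mulR :: app]]
[8] [C=x | E={w↦0, x↦0} | A=∅ | R=[mulL(-1) :: app]]
[9] [C=(λq. (if0 (x - 0) then 0 else ((λv. 1) q))) | E={x↦0} | A=[0] | R=∅]
[10] [C=(if0 (x - 0) then 0 else ((λv. 1) q)) | E={q↦0, x↦0} | A=∅ | R=∅]
[11] [C=(x - 0) | E={q↦0, x↦0} | A=∅ | R=[if0]]
[12] [C=x | E={q↦0, x↦0} | A=∅ | R=[subR :: if0]]
[13] [C=0 | E={q↦0, x↦0} | A=∅ | R=[subL(0) :: if0]]
[14] [C=0 | E={q↦0, x↦0} | A=∅ | R=∅]
→ final value 0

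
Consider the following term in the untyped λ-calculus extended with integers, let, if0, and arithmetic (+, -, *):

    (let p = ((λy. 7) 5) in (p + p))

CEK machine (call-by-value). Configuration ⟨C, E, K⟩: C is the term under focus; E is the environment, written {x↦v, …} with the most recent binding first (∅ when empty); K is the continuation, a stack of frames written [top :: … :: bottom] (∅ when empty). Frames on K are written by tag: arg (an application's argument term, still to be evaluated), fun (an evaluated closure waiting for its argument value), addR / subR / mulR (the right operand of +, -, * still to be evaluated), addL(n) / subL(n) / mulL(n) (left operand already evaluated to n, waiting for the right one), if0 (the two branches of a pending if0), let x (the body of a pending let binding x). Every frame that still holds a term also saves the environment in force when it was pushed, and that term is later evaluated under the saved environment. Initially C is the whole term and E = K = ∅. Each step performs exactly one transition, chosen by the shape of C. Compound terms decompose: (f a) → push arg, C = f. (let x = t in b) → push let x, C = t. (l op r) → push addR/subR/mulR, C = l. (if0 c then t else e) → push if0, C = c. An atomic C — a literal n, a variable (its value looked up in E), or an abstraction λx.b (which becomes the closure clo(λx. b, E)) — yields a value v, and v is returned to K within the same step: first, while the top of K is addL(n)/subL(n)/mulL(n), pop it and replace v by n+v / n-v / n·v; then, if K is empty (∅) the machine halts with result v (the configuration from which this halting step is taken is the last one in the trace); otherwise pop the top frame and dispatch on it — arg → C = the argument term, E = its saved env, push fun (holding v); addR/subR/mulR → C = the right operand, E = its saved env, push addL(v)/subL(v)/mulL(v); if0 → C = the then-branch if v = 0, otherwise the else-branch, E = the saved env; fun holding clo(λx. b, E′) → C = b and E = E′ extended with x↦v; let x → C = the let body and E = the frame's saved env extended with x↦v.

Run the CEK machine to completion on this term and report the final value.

Answer: 14

Execution trace:
0. <C=(let p = ((λy. 7) 5) in (p + p)), E=∅, K=∅>
1. <C=((λy. 7) 5), E=∅, K=[let p]>
2. <C=(λy. 7), E=∅, K=[arg :: let p]>
3. <C=5, E=∅, K=[fun :: let p]>
4. <C=7, E={y↦5}, K=[let p]>
5. <C=(p + p), E={p↦7}, K=∅>
6. <C=p, E={p↦7}, K=[addR]>
7. <C=p, E={p↦7}, K=[addL(7)]>
→ final value 14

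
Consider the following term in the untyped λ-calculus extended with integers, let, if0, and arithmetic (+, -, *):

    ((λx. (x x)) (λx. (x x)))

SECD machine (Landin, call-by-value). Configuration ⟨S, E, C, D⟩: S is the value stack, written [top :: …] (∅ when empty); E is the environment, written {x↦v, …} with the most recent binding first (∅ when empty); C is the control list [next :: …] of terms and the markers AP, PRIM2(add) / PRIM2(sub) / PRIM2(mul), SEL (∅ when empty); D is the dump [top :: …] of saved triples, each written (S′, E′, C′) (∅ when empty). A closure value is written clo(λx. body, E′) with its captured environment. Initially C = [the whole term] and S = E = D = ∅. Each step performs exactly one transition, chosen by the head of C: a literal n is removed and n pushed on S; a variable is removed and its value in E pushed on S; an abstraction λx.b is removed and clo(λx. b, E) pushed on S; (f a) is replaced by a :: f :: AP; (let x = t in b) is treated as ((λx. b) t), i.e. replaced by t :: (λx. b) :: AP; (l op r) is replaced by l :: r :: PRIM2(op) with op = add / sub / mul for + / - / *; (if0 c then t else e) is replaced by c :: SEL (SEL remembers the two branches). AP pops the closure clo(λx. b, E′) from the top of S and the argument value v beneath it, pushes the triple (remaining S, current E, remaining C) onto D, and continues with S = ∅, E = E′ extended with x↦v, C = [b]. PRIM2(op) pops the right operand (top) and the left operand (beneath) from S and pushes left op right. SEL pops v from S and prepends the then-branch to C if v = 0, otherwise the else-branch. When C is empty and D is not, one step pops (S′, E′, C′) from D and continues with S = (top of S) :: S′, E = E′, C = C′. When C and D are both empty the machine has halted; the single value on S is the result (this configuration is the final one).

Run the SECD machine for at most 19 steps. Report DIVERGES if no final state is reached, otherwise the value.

step 0: [S=∅ | E=∅ | C=[((λx. (x x)) (λx. (x x)))] | D=∅]
step 1: [S=∅ | E=∅ | C=[(λx. (x x)) :: (λx. (x x)) :: AP] | D=∅]
step 2: [S=[clo(λx. (x x), ∅)] | E=∅ | C=[(λx. (x x)) :: AP] | D=∅]
step 3: [S=[clo(λx. (x x), ∅) :: clo(λx. (x x), ∅)] | E=∅ | C=[AP] | D=∅]
step 4: [S=∅ | E={x↦clo(λx. (x x), ∅)} | C=[(x x)] | D=[(∅, ∅, ∅)]]
step 5: [S=∅ | E={x↦clo(λx. (x x), ∅)} | C=[x :: x :: AP] | D=[(∅, ∅, ∅)]]
step 6: [S=[clo(λx. (x x), ∅)] | E={x↦clo(λx. (x x), ∅)} | C=[x :: AP] | D=[(∅, ∅, ∅)]]
step 7: [S=[clo(λx. (x x), ∅) :: clo(λx. (x x), ∅)] | E={x↦clo(λx. (x x), ∅)} | C=[AP] | D=[(∅, ∅, ∅)]]
step 8: [S=∅ | E={x↦clo(λx. (x x), ∅)} | C=[(x x)] | D=[(∅, {x↦clo(λx. (x x), ∅)}, ∅) :: (∅, ∅, ∅)]]
step 9: [S=∅ | E={x↦clo(λx. (x x), ∅)} | C=[x :: x :: AP] | D=[(∅, {x↦clo(λx. (x x), ∅)}, ∅) :: (∅, ∅, ∅)]]
step 10: [S=[clo(λx. (x x), ∅)] | E={x↦clo(λx. (x x), ∅)} | C=[x :: AP] | D=[(∅, {x↦clo(λx. (x x), ∅)}, ∅) :: (∅, ∅, ∅)]]
step 11: [S=[clo(λx. (x x), ∅) :: clo(λx. (x x), ∅)] | E={x↦clo(λx. (x x), ∅)} | C=[AP] | D=[(∅, {x↦clo(λx. (x x), ∅)}, ∅) :: (∅, ∅, ∅)]]
step 12: [S=∅ | E={x↦clo(λx. (x x), ∅)} | C=[(x x)] | D=[(∅, {x↦clo(λx. (x x), ∅)}, ∅) :: (∅, {x↦clo(λx. (x x), ∅)}, ∅) :: (∅, ∅, ∅)]]
step 13: [S=∅ | E={x↦clo(λx. (x x), ∅)} | C=[x :: x :: AP] | D=[(∅, {x↦clo(λx. (x x), ∅)}, ∅) :: (∅, {x↦clo(λx. (x x), ∅)}, ∅) :: (∅, ∅, ∅)]]
step 14: [S=[clo(λx. (x x), ∅)] | E={x↦clo(λx. (x x), ∅)} | C=[x :: AP] | D=[(∅, {x↦clo(λx. (x x), ∅)}, ∅) :: (∅, {x↦clo(λx. (x x), ∅)}, ∅) :: (∅, ∅, ∅)]]
step 15: [S=[clo(λx. (x x), ∅) :: clo(λx. (x x), ∅)] | E={x↦clo(λx. (x x), ∅)} | C=[AP] | D=[(∅, {x↦clo(λx. (x x), ∅)}, ∅) :: (∅, {x↦clo(λx. (x x), ∅)}, ∅) :: (∅, ∅, ∅)]]
step 16: [S=∅ | E={x↦clo(λx. (x x), ∅)} | C=[(x x)] | D=[(∅, {x↦clo(λx. (x x), ∅)}, ∅) :: (∅, {x↦clo(λx. (x x), ∅)}, ∅) :: (∅, {x↦clo(λx. (x x), ∅)}, ∅) :: (∅, ∅, ∅)]]
step 17: [S=∅ | E={x↦clo(λx. (x x), ∅)} | C=[x :: x :: AP] | D=[(∅, {x↦clo(λx. (x x), ∅)}, ∅) :: (∅, {x↦clo(λx. (x x), ∅)}, ∅) :: (∅, {x↦clo(λx. (x x), ∅)}, ∅) :: (∅, ∅, ∅)]]
step 18: [S=[clo(λx. (x x), ∅)] | E={x↦clo(λx. (x x), ∅)} | C=[x :: AP] | D=[(∅, {x↦clo(λx. (x x), ∅)}, ∅) :: (∅, {x↦clo(λx. (x x), ∅)}, ∅) :: (∅, {x↦clo(λx. (x x), ∅)}, ∅) :: (∅, ∅, ∅)]]
step 19: [S=[clo(λx. (x x), ∅) :: clo(λx. (x x), ∅)] | E={x↦clo(λx. (x x), ∅)} | C=[AP] | D=[(∅, {x↦clo(λx. (x x), ∅)}, ∅) :: (∅, {x↦clo(λx. (x x), ∅)}, ∅) :: (∅, {x↦clo(λx. (x x), ∅)}, ∅) :: (∅, ∅, ∅)]]
→ 19 transitions taken and the configuration is still not final: no result within 19 steps

Answer: DIVERGES (no final state within 19 steps)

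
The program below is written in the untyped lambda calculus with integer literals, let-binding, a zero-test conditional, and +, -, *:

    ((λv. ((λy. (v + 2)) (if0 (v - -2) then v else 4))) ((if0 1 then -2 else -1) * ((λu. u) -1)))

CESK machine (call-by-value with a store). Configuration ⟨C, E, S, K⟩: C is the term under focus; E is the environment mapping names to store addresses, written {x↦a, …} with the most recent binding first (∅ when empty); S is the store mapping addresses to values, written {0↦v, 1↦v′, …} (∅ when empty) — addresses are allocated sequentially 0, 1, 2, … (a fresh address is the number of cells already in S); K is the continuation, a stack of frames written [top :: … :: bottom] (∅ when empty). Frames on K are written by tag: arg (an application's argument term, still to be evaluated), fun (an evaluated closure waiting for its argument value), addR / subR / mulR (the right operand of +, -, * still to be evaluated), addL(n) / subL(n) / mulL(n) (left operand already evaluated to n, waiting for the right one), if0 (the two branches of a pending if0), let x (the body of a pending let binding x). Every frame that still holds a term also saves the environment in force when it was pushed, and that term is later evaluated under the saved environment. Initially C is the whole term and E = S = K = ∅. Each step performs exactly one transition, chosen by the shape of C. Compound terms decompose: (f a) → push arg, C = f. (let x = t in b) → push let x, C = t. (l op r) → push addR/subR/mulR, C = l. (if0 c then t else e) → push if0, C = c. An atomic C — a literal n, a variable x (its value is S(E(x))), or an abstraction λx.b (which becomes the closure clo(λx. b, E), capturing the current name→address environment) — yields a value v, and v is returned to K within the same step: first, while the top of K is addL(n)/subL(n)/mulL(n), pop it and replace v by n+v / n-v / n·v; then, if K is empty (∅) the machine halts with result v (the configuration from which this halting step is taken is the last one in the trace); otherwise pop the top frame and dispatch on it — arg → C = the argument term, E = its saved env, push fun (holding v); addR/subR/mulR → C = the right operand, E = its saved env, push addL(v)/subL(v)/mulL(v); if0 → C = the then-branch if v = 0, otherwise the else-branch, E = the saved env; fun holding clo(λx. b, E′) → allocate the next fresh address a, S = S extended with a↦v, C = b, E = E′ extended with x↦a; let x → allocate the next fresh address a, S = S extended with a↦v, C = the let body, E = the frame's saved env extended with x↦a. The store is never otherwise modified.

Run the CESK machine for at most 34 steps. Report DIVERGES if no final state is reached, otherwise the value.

step 0: [C=((λv. ((λy. (v + 2)) (if0 (v - -2) then v else 4))) ((if0 1 then -2 else -1) * ((λu. u) -1))) | E=∅ | S=∅ | K=∅]
step 1: [C=(λv. ((λy. (v + 2)) (if0 (v - -2) then v else 4))) | E=∅ | S=∅ | K=[arg]]
step 2: [C=((if0 1 then -2 else -1) * ((λu. u) -1)) | E=∅ | S=∅ | K=[fun]]
step 3: [C=(if0 1 then -2 else -1) | E=∅ | S=∅ | K=[mulR :: fun]]
step 4: [C=1 | E=∅ | S=∅ | K=[if0 :: mulR :: fun]]
step 5: [C=-1 | E=∅ | S=∅ | K=[mulR :: fun]]
step 6: [C=((λu. u) -1) | E=∅ | S=∅ | K=[mulL(-1) :: fun]]
step 7: [C=(λu. u) | E=∅ | S=∅ | K=[arg :: mulL(-1) :: fun]]
step 8: [C=-1 | E=∅ | S=∅ | K=[fun :: mulL(-1) :: fun]]
step 9: [C=u | E={u↦0} | S={0↦-1} | K=[mulL(-1) :: fun]]
step 10: [C=((λy. (v + 2)) (if0 (v - -2) then v else 4)) | E={v↦1} | S={0↦-1, 1↦1} | K=∅]
step 11: [C=(λy. (v + 2)) | E={v↦1} | S={0↦-1, 1↦1} | K=[arg]]
step 12: [C=(if0 (v - -2) then v else 4) | E={v↦1} | S={0↦-1, 1↦1} | K=[fun]]
step 13: [C=(v - -2) | E={v↦1} | S={0↦-1, 1↦1} | K=[if0 :: fun]]
step 14: [C=v | E={v↦1} | S={0↦-1, 1↦1} | K=[subR :: if0 :: fun]]
step 15: [C=-2 | E={v↦1} | S={0↦-1, 1↦1} | K=[subL(1) :: if0 :: fun]]
step 16: [C=4 | E={v↦1} | S={0↦-1, 1↦1} | K=[fun]]
step 17: [C=(v + 2) | E={y↦2, v↦1} | S={0↦-1, 1↦1, 2↦4} | K=∅]
step 18: [C=v | E={y↦2, v↦1} | S={0↦-1, 1↦1, 2↦4} | K=[addR]]
step 19: [C=2 | E={y↦2, v↦1} | S={0↦-1, 1↦1, 2↦4} | K=[addL(1)]]
→ final value 3

Answer: 3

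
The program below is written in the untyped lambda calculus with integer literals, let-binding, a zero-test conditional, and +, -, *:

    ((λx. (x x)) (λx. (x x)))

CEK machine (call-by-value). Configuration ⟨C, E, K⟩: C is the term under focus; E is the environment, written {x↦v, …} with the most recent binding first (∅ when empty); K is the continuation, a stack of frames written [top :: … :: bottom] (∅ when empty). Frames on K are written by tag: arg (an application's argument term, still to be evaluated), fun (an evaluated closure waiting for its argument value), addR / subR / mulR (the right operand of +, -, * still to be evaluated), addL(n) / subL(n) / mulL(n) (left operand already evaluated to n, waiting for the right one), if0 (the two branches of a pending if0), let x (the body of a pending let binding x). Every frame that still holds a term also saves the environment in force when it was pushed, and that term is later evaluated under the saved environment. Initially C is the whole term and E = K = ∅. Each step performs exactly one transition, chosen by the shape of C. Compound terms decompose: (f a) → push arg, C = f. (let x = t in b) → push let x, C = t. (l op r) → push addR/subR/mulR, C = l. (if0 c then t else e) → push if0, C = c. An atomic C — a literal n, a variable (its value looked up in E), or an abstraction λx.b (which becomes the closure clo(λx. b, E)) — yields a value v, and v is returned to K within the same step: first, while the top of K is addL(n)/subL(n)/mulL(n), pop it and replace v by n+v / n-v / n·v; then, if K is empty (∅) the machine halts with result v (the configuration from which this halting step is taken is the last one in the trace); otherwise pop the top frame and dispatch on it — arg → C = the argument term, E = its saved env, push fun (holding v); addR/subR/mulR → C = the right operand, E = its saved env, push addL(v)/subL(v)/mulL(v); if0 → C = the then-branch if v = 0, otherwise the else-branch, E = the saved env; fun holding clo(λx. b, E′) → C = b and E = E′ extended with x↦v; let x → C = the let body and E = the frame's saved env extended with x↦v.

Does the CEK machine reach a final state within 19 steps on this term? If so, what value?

Answer: DIVERGES (no final state within 19 steps)

Execution trace:
0. <C=((λx. (x x)) (λx. (x x))), E=∅, K=∅>
1. <C=(λx. (x x)), E=∅, K=[arg]>
2. <C=(λx. (x x)), E=∅, K=[fun]>
3. <C=(x x), E={x↦clo(λx. (x x), ∅)}, K=∅>
4. <C=x, E={x↦clo(λx. (x x), ∅)}, K=[arg]>
5. <C=x, E={x↦clo(λx. (x x), ∅)}, K=[fun]>
… configuration repeats with period 3 (steps 3–5 recur indefinitely) …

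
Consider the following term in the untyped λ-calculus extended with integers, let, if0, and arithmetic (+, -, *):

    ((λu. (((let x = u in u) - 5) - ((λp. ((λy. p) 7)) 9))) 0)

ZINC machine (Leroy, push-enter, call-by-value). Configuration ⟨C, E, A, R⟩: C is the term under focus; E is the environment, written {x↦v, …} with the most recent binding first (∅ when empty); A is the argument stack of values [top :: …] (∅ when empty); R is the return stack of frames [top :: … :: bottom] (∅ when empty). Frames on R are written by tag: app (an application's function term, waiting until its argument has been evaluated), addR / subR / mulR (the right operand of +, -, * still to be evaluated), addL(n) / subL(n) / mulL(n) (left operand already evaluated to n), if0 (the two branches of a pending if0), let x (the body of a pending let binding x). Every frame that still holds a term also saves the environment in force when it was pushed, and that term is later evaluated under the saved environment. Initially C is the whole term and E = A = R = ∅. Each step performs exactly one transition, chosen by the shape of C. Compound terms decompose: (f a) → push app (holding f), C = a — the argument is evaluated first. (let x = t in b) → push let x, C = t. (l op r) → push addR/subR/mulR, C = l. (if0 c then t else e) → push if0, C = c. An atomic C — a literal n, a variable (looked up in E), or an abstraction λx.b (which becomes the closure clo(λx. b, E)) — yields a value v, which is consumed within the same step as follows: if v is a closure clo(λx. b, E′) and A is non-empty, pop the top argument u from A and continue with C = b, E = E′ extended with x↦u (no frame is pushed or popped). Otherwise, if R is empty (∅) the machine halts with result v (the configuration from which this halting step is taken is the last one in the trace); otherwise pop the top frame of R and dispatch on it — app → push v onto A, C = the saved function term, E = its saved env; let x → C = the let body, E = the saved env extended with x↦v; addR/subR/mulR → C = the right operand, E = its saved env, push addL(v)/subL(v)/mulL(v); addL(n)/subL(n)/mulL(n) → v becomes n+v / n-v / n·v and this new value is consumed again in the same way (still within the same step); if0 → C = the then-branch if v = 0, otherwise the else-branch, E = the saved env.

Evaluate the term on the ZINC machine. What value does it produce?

t=0: [C=((λu. (((let x = u in u) - 5) - ((λp. ((λy. p) 7)) 9))) 0) | E=∅ | A=∅ | R=∅]
t=1: [C=0 | E=∅ | A=∅ | R=[app]]
t=2: [C=(λu. (((let x = u in u) - 5) - ((λp. ((λy. p) 7)) 9))) | E=∅ | A=[0] | R=∅]
t=3: [C=(((let x = u in u) - 5) - ((λp. ((λy. p) 7)) 9)) | E={u↦0} | A=∅ | R=∅]
t=4: [C=((let x = u in u) - 5) | E={u↦0} | A=∅ | R=[subR]]
t=5: [C=(let x = u in u) | E={u↦0} | A=∅ | R=[subR :: subR]]
t=6: [C=u | E={u↦0} | A=∅ | R=[let x :: subR :: subR]]
t=7: [C=u | E={x↦0, u↦0} | A=∅ | R=[subR :: subR]]
t=8: [C=5 | E={u↦0} | A=∅ | R=[subL(0) :: subR]]
t=9: [C=((λp. ((λy. p) 7)) 9) | E={u↦0} | A=∅ | R=[subL(-5)]]
t=10: [C=9 | E={u↦0} | A=∅ | R=[app :: subL(-5)]]
t=11: [C=(λp. ((λy. p) 7)) | E={u↦0} | A=[9] | R=[subL(-5)]]
t=12: [C=((λy. p) 7) | E={p↦9, u↦0} | A=∅ | R=[subL(-5)]]
t=13: [C=7 | E={p↦9, u↦0} | A=∅ | R=[app :: subL(-5)]]
t=14: [C=(λy. p) | E={p↦9, u↦0} | A=[7] | R=[subL(-5)]]
t=15: [C=p | E={y↦7, p↦9, u↦0} | A=∅ | R=[subL(-5)]]
→ final value -14

Answer: -14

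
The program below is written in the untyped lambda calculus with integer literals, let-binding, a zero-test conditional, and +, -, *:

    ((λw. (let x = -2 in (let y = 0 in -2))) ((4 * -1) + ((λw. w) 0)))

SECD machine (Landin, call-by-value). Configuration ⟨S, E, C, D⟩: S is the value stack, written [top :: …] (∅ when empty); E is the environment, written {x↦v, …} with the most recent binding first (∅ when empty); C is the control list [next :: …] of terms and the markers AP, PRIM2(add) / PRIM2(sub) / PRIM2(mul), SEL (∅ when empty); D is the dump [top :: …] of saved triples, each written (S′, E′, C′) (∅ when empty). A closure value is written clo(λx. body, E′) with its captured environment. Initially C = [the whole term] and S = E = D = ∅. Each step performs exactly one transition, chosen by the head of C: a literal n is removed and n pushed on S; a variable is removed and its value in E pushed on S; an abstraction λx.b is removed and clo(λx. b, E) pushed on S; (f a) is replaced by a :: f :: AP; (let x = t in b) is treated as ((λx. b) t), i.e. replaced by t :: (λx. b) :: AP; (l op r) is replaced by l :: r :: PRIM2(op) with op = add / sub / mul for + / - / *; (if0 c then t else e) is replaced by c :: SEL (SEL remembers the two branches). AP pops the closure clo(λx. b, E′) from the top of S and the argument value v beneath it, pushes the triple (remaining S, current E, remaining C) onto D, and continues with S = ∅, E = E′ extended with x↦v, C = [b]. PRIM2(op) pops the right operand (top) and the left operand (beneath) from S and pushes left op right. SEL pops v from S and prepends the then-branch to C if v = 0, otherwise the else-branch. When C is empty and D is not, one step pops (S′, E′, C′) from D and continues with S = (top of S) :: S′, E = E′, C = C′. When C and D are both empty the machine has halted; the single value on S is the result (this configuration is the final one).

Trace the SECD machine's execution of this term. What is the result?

t=0: ⟨S=∅; E=∅; C=[((λw. (let x = -2 in (let y = 0 in -2))) ((4 * -1) + ((λw. w) 0)))]; D=∅⟩
t=1: ⟨S=∅; E=∅; C=[((4 * -1) + ((λw. w) 0)) :: (λw. (let x = -2 in (let y = 0 in -2))) :: AP]; D=∅⟩
t=2: ⟨S=∅; E=∅; C=[(4 * -1) :: ((λw. w) 0) :: PRIM2(add) :: (λw. (let x = -2 in (let y = 0 in -2))) :: AP]; D=∅⟩
t=3: ⟨S=∅; E=∅; C=[4 :: -1 :: PRIM2(mul) :: ((λw. w) 0) :: PRIM2(add) :: (λw. (let x = -2 in (let y = 0 in -2))) :: AP]; D=∅⟩
t=4: ⟨S=[4]; E=∅; C=[-1 :: PRIM2(mul) :: ((λw. w) 0) :: PRIM2(add) :: (λw. (let x = -2 in (let y = 0 in -2))) :: AP]; D=∅⟩
t=5: ⟨S=[-1 :: 4]; E=∅; C=[PRIM2(mul) :: ((λw. w) 0) :: PRIM2(add) :: (λw. (let x = -2 in (let y = 0 in -2))) :: AP]; D=∅⟩
t=6: ⟨S=[-4]; E=∅; C=[((λw. w) 0) :: PRIM2(add) :: (λw. (let x = -2 in (let y = 0 in -2))) :: AP]; D=∅⟩
t=7: ⟨S=[-4]; E=∅; C=[0 :: (λw. w) :: AP :: PRIM2(add) :: (λw. (let x = -2 in (let y = 0 in -2))) :: AP]; D=∅⟩
t=8: ⟨S=[0 :: -4]; E=∅; C=[(λw. w) :: AP :: PRIM2(add) :: (λw. (let x = -2 in (let y = 0 in -2))) :: AP]; D=∅⟩
t=9: ⟨S=[clo(λw. w, ∅) :: 0 :: -4]; E=∅; C=[AP :: PRIM2(add) :: (λw. (let x = -2 in (let y = 0 in -2))) :: AP]; D=∅⟩
t=10: ⟨S=∅; E={w↦0}; C=[w]; D=[([-4], ∅, [PRIM2(add) :: (λw. (let x = -2 in (let y = 0 in -2))) :: AP])]⟩
t=11: ⟨S=[0]; E={w↦0}; C=∅; D=[([-4], ∅, [PRIM2(add) :: (λw. (let x = -2 in (let y = 0 in -2))) :: AP])]⟩
t=12: ⟨S=[0 :: -4]; E=∅; C=[PRIM2(add) :: (λw. (let x = -2 in (let y = 0 in -2))) :: AP]; D=∅⟩
t=13: ⟨S=[-4]; E=∅; C=[(λw. (let x = -2 in (let y = 0 in -2))) :: AP]; D=∅⟩
t=14: ⟨S=[clo(λw. (let x = -2 in (let y = 0 in -2)), ∅) :: -4]; E=∅; C=[AP]; D=∅⟩
t=15: ⟨S=∅; E={w↦-4}; C=[(let x = -2 in (let y = 0 in -2))]; D=[(∅, ∅, ∅)]⟩
t=16: ⟨S=∅; E={w↦-4}; C=[-2 :: (λx. (let y = 0 in -2)) :: AP]; D=[(∅, ∅, ∅)]⟩
t=17: ⟨S=[-2]; E={w↦-4}; C=[(λx. (let y = 0 in -2)) :: AP]; D=[(∅, ∅, ∅)]⟩
t=18: ⟨S=[clo(λx. (let y = 0 in -2), {w↦-4}) :: -2]; E={w↦-4}; C=[AP]; D=[(∅, ∅, ∅)]⟩
t=19: ⟨S=∅; E={x↦-2, w↦-4}; C=[(let y = 0 in -2)]; D=[(∅, {w↦-4}, ∅) :: (∅, ∅, ∅)]⟩
t=20: ⟨S=∅; E={x↦-2, w↦-4}; C=[0 :: (λy. -2) :: AP]; D=[(∅, {w↦-4}, ∅) :: (∅, ∅, ∅)]⟩
t=21: ⟨S=[0]; E={x↦-2, w↦-4}; C=[(λy. -2) :: AP]; D=[(∅, {w↦-4}, ∅) :: (∅, ∅, ∅)]⟩
t=22: ⟨S=[clo(λy. -2, {x↦-2, w↦-4}) :: 0]; E={x↦-2, w↦-4}; C=[AP]; D=[(∅, {w↦-4}, ∅) :: (∅, ∅, ∅)]⟩
t=23: ⟨S=∅; E={y↦0, x↦-2, w↦-4}; C=[-2]; D=[(∅, {x↦-2, w↦-4}, ∅) :: (∅, {w↦-4}, ∅) :: (∅, ∅, ∅)]⟩
t=24: ⟨S=[-2]; E={y↦0, x↦-2, w↦-4}; C=∅; D=[(∅, {x↦-2, w↦-4}, ∅) :: (∅, {w↦-4}, ∅) :: (∅, ∅, ∅)]⟩
t=25: ⟨S=[-2]; E={x↦-2, w↦-4}; C=∅; D=[(∅, {w↦-4}, ∅) :: (∅, ∅, ∅)]⟩
t=26: ⟨S=[-2]; E={w↦-4}; C=∅; D=[(∅, ∅, ∅)]⟩
t=27: ⟨S=[-2]; E=∅; C=∅; D=∅⟩
→ final value -2

Answer: -2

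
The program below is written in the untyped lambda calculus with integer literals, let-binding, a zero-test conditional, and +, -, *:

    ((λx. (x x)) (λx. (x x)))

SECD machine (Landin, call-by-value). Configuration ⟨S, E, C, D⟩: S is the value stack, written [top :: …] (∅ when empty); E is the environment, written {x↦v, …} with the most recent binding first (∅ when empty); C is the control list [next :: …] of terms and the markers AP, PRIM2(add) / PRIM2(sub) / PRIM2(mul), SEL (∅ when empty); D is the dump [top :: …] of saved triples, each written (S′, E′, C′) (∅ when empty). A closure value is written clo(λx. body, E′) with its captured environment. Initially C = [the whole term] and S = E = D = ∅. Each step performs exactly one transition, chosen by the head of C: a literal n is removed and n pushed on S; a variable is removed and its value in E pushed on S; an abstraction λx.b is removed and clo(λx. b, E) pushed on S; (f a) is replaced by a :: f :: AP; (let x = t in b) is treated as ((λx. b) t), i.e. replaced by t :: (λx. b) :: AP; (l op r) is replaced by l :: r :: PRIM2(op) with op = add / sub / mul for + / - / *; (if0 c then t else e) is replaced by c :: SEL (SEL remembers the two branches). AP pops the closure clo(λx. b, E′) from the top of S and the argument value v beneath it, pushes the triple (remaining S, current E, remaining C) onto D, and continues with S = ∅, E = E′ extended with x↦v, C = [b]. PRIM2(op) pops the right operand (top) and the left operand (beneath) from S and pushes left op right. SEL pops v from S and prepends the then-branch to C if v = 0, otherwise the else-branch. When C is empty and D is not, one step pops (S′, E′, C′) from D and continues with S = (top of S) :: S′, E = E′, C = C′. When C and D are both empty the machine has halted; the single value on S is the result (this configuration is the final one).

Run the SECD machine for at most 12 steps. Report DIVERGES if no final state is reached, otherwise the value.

[0] <S=∅, E=∅, C=[((λx. (x x)) (λx. (x x)))], D=∅>
[1] <S=∅, E=∅, C=[(λx. (x x)) :: (λx. (x x)) :: AP], D=∅>
[2] <S=[clo(λx. (x x), ∅)], E=∅, C=[(λx. (x x)) :: AP], D=∅>
[3] <S=[clo(λx. (x x), ∅) :: clo(λx. (x x), ∅)], E=∅, C=[AP], D=∅>
[4] <S=∅, E={x↦clo(λx. (x x), ∅)}, C=[(x x)], D=[(∅, ∅, ∅)]>
[5] <S=∅, E={x↦clo(λx. (x x), ∅)}, C=[x :: x :: AP], D=[(∅, ∅, ∅)]>
[6] <S=[clo(λx. (x x), ∅)], E={x↦clo(λx. (x x), ∅)}, C=[x :: AP], D=[(∅, ∅, ∅)]>
[7] <S=[clo(λx. (x x), ∅) :: clo(λx. (x x), ∅)], E={x↦clo(λx. (x x), ∅)}, C=[AP], D=[(∅, ∅, ∅)]>
[8] <S=∅, E={x↦clo(λx. (x x), ∅)}, C=[(x x)], D=[(∅, {x↦clo(λx. (x x), ∅)}, ∅) :: (∅, ∅, ∅)]>
[9] <S=∅, E={x↦clo(λx. (x x), ∅)}, C=[x :: x :: AP], D=[(∅, {x↦clo(λx. (x x), ∅)}, ∅) :: (∅, ∅, ∅)]>
[10] <S=[clo(λx. (x x), ∅)], E={x↦clo(λx. (x x), ∅)}, C=[x :: AP], D=[(∅, {x↦clo(λx. (x x), ∅)}, ∅) :: (∅, ∅, ∅)]>
[11] <S=[clo(λx. (x x), ∅) :: clo(λx. (x x), ∅)], E={x↦clo(λx. (x x), ∅)}, C=[AP], D=[(∅, {x↦clo(λx. (x x), ∅)}, ∅) :: (∅, ∅, ∅)]>
[12] <S=∅, E={x↦clo(λx. (x x), ∅)}, C=[(x x)], D=[(∅, {x↦clo(λx. (x x), ∅)}, ∅) :: (∅, {x↦clo(λx. (x x), ∅)}, ∅) :: (∅, ∅, ∅)]>
→ 12 transitions taken and the configuration is still not final: no result within 12 steps

Answer: DIVERGES (no final state within 12 steps)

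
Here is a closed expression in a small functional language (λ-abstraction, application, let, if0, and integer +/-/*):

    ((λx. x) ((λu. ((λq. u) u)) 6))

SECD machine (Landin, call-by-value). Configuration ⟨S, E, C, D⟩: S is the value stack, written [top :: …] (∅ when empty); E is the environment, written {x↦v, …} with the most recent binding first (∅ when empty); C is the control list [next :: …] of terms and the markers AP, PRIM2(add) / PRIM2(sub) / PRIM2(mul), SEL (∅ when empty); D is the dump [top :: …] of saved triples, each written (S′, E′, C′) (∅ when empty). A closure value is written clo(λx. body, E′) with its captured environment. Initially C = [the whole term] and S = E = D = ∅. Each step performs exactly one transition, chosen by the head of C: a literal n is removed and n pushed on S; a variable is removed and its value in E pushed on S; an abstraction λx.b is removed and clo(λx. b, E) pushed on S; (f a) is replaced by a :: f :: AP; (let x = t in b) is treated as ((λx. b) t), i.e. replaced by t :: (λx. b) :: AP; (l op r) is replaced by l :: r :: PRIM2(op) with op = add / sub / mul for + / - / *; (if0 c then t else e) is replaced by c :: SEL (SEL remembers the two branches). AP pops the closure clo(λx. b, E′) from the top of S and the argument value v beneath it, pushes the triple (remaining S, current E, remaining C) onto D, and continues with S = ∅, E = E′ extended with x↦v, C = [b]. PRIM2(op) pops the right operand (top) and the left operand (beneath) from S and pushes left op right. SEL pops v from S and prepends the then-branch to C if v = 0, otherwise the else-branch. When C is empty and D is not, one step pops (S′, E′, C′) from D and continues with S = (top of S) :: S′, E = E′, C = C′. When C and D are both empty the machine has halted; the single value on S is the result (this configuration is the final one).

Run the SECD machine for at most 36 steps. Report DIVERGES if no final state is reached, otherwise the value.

Answer: 6

Derivation:
step 0: [S=∅ | E=∅ | C=[((λx. x) ((λu. ((λq. u) u)) 6))] | D=∅]
step 1: [S=∅ | E=∅ | C=[((λu. ((λq. u) u)) 6) :: (λx. x) :: AP] | D=∅]
step 2: [S=∅ | E=∅ | C=[6 :: (λu. ((λq. u) u)) :: AP :: (λx. x) :: AP] | D=∅]
step 3: [S=[6] | E=∅ | C=[(λu. ((λq. u) u)) :: AP :: (λx. x) :: AP] | D=∅]
step 4: [S=[clo(λu. ((λq. u) u), ∅) :: 6] | E=∅ | C=[AP :: (λx. x) :: AP] | D=∅]
step 5: [S=∅ | E={u↦6} | C=[((λq. u) u)] | D=[(∅, ∅, [(λx. x) :: AP])]]
step 6: [S=∅ | E={u↦6} | C=[u :: (λq. u) :: AP] | D=[(∅, ∅, [(λx. x) :: AP])]]
step 7: [S=[6] | E={u↦6} | C=[(λq. u) :: AP] | D=[(∅, ∅, [(λx. x) :: AP])]]
step 8: [S=[clo(λq. u, {u↦6}) :: 6] | E={u↦6} | C=[AP] | D=[(∅, ∅, [(λx. x) :: AP])]]
step 9: [S=∅ | E={q↦6, u↦6} | C=[u] | D=[(∅, {u↦6}, ∅) :: (∅, ∅, [(λx. x) :: AP])]]
step 10: [S=[6] | E={q↦6, u↦6} | C=∅ | D=[(∅, {u↦6}, ∅) :: (∅, ∅, [(λx. x) :: AP])]]
step 11: [S=[6] | E={u↦6} | C=∅ | D=[(∅, ∅, [(λx. x) :: AP])]]
step 12: [S=[6] | E=∅ | C=[(λx. x) :: AP] | D=∅]
step 13: [S=[clo(λx. x, ∅) :: 6] | E=∅ | C=[AP] | D=∅]
step 14: [S=∅ | E={x↦6} | C=[x] | D=[(∅, ∅, ∅)]]
step 15: [S=[6] | E={x↦6} | C=∅ | D=[(∅, ∅, ∅)]]
step 16: [S=[6] | E=∅ | C=∅ | D=∅]
→ final value 6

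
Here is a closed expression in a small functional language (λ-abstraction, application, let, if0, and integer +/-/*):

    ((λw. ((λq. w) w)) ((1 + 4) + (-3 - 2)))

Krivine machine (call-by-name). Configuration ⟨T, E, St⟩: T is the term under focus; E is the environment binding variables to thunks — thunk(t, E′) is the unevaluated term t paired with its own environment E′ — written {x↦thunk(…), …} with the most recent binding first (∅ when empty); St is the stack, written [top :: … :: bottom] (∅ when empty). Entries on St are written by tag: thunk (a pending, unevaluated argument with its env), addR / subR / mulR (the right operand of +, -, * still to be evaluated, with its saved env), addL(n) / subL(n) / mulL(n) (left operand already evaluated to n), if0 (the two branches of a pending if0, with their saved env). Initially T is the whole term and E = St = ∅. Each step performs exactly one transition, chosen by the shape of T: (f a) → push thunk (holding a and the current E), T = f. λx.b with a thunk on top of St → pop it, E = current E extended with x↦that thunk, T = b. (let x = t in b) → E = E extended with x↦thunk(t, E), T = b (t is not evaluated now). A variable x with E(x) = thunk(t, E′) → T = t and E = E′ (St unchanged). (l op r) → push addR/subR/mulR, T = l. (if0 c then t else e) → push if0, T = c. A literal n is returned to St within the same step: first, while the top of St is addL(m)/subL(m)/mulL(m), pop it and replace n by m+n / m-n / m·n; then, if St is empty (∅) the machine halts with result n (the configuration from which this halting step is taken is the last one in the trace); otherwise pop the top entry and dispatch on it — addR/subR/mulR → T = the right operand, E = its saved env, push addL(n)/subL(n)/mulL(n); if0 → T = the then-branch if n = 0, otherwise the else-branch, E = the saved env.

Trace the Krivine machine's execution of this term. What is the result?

0. ⟨T=((λw. ((λq. w) w)) ((1 + 4) + (-3 - 2))); E=∅; St=∅⟩
1. ⟨T=(λw. ((λq. w) w)); E=∅; St=[thunk]⟩
2. ⟨T=((λq. w) w); E={w↦thunk(((1 + 4) + (-3 - 2)), ∅)}; St=∅⟩
3. ⟨T=(λq. w); E={w↦thunk(((1 + 4) + (-3 - 2)), ∅)}; St=[thunk]⟩
4. ⟨T=w; E={q↦thunk(w, {w↦thunk(((1 + 4) + (-3 - 2)), ∅)}), w↦thunk(((1 + 4) + (-3 - 2)), ∅)}; St=∅⟩
5. ⟨T=((1 + 4) + (-3 - 2)); E=∅; St=∅⟩
6. ⟨T=(1 + 4); E=∅; St=[addR]⟩
7. ⟨T=1; E=∅; St=[addR :: addR]⟩
8. ⟨T=4; E=∅; St=[addL(1) :: addR]⟩
9. ⟨T=(-3 - 2); E=∅; St=[addL(5)]⟩
10. ⟨T=-3; E=∅; St=[subR :: addL(5)]⟩
11. ⟨T=2; E=∅; St=[subL(-3) :: addL(5)]⟩
→ final value 0

Answer: 0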